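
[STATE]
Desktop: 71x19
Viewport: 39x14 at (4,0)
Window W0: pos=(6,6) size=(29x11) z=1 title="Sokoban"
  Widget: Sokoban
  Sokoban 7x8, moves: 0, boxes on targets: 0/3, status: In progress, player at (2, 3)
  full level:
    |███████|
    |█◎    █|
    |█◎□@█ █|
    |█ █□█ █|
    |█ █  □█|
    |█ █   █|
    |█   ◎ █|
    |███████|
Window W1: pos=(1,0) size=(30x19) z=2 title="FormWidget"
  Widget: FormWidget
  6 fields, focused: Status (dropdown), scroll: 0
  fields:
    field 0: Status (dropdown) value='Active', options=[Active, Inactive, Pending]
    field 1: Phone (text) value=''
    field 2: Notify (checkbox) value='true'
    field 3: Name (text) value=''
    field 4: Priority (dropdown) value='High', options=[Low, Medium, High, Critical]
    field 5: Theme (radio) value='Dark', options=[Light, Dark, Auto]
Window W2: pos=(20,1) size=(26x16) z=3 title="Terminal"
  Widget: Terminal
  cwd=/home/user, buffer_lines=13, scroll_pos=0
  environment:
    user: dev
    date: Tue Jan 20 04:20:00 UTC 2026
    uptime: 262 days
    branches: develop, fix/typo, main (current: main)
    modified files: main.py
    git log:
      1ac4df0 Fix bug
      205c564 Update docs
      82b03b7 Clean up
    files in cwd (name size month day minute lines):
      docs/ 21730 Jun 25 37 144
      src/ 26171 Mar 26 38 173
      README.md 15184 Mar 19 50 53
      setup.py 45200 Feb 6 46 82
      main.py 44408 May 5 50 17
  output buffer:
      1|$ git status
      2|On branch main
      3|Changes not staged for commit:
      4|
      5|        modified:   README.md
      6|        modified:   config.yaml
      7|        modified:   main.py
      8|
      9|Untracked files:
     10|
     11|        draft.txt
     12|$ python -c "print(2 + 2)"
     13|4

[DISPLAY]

━━━━━━━━━━━━━━━━━━━━━━━━━━┓            
ormWidget       ┏━━━━━━━━━━━━━━━━━━━━━━
────────────────┃ Terminal             
Status:     [Act┠──────────────────────
Phone:      [   ┃$ git status          
Notify:     [x] ┃On branch main        
Name:       [   ┃Changes not staged for
Priority:   [Hig┃                      
Theme:      ( ) ┃        modified:   RE
                ┃        modified:   co
                ┃        modified:   ma
                ┃                      
                ┃Untracked files:      
                ┃                      


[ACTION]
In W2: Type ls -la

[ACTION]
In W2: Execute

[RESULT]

━━━━━━━━━━━━━━━━━━━━━━━━━━┓            
ormWidget       ┏━━━━━━━━━━━━━━━━━━━━━━
────────────────┃ Terminal             
Status:     [Act┠──────────────────────
Phone:      [   ┃Untracked files:      
Notify:     [x] ┃                      
Name:       [   ┃        draft.txt     
Priority:   [Hig┃$ python -c "print(2 +
Theme:      ( ) ┃4                     
                ┃$ ls -la              
                ┃drwxr-xr-x  1 dev grou
                ┃drwxr-xr-x  1 dev grou
                ┃-rw-r--r--  1 dev grou
                ┃-rw-r--r--  1 dev grou


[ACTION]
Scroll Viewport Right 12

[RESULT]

━━━━━━━━━━━━━━┓                        
    ┏━━━━━━━━━━━━━━━━━━━━━━━━┓         
────┃ Terminal               ┃         
[Act┠────────────────────────┨         
[   ┃Untracked files:        ┃         
[x] ┃                        ┃         
[   ┃        draft.txt       ┃         
[Hig┃$ python -c "print(2 + 2┃         
( ) ┃4                       ┃         
    ┃$ ls -la                ┃         
    ┃drwxr-xr-x  1 dev group ┃         
    ┃drwxr-xr-x  1 dev group ┃         
    ┃-rw-r--r--  1 dev group ┃         
    ┃-rw-r--r--  1 dev group ┃         


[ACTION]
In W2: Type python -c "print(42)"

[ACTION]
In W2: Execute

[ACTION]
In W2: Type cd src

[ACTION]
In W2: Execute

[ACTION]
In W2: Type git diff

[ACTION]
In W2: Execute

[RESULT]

━━━━━━━━━━━━━━┓                        
    ┏━━━━━━━━━━━━━━━━━━━━━━━━┓         
────┃ Terminal               ┃         
[Act┠────────────────────────┨         
[   ┃$ python -c "print(42)" ┃         
[x] ┃42                      ┃         
[   ┃$ cd src                ┃         
[Hig┃                        ┃         
( ) ┃$ git diff              ┃         
    ┃diff --git a/main.py b/m┃         
    ┃--- a/main.py           ┃         
    ┃+++ b/main.py           ┃         
    ┃@@ -1,3 +1,4 @@         ┃         
    ┃+# updated              ┃         


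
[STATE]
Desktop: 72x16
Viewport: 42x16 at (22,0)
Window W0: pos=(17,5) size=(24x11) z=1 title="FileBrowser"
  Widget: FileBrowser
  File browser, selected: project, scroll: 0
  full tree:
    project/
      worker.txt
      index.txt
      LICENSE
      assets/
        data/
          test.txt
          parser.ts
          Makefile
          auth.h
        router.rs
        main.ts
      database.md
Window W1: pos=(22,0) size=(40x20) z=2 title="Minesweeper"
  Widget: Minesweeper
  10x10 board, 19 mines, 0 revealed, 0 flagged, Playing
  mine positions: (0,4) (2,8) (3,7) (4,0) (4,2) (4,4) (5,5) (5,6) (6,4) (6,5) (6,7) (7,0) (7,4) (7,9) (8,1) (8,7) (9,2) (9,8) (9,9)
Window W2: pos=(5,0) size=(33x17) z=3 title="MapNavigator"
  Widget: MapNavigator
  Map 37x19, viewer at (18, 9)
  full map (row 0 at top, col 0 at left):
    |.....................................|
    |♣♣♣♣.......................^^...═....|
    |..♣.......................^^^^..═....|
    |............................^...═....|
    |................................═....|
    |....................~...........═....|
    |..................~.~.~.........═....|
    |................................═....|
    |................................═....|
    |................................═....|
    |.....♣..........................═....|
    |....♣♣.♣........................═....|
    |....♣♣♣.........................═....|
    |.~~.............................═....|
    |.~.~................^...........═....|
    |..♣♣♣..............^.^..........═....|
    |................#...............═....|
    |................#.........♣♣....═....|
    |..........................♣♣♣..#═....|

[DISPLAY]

━━━━━━━━━━━━━━━┓━━━━━━━━━━━━━━━━━━━━━━━┓  
               ┃                       ┃  
───────────────┨───────────────────────┨  
.........^...═.┃                       ┃  
.............═.┃                       ┃  
.~...........═.┃                       ┃  
.~.~.........═.┃                       ┃  
.............═.┃                       ┃  
.............═.┃                       ┃  
.............═.┃                       ┃  
.............═.┃                       ┃  
.............═.┃                       ┃  
.............═.┃                       ┃  
.............═.┃                       ┃  
.^...........═.┃                       ┃  
^.^..........═.┃                       ┃  


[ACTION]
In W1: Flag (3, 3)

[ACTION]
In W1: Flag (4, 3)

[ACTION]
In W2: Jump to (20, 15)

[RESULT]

━━━━━━━━━━━━━━━┓━━━━━━━━━━━━━━━━━━━━━━━┓  
               ┃                       ┃  
───────────────┨───────────────────────┨  
...........═...┃                       ┃  
...........═...┃                       ┃  
...........═...┃                       ┃  
...........═...┃                       ┃  
...........═...┃                       ┃  
...........═...┃                       ┃  
^..........═...┃                       ┃  
...........═...┃                       ┃  
.....♣♣....═...┃                       ┃  
.....♣♣♣..#═...┃                       ┃  
               ┃                       ┃  
               ┃                       ┃  
               ┃                       ┃  


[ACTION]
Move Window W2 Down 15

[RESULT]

               ┃━━━━━━━━━━━━━━━━━━━━━━━┓  
───────────────┨                       ┃  
...........═...┃───────────────────────┨  
...........═...┃                       ┃  
...........═...┃                       ┃  
...........═...┃                       ┃  
...........═...┃                       ┃  
...........═...┃                       ┃  
^..........═...┃                       ┃  
...........═...┃                       ┃  
.....♣♣....═...┃                       ┃  
.....♣♣♣..#═...┃                       ┃  
               ┃                       ┃  
               ┃                       ┃  
               ┃                       ┃  
━━━━━━━━━━━━━━━┛                       ┃  


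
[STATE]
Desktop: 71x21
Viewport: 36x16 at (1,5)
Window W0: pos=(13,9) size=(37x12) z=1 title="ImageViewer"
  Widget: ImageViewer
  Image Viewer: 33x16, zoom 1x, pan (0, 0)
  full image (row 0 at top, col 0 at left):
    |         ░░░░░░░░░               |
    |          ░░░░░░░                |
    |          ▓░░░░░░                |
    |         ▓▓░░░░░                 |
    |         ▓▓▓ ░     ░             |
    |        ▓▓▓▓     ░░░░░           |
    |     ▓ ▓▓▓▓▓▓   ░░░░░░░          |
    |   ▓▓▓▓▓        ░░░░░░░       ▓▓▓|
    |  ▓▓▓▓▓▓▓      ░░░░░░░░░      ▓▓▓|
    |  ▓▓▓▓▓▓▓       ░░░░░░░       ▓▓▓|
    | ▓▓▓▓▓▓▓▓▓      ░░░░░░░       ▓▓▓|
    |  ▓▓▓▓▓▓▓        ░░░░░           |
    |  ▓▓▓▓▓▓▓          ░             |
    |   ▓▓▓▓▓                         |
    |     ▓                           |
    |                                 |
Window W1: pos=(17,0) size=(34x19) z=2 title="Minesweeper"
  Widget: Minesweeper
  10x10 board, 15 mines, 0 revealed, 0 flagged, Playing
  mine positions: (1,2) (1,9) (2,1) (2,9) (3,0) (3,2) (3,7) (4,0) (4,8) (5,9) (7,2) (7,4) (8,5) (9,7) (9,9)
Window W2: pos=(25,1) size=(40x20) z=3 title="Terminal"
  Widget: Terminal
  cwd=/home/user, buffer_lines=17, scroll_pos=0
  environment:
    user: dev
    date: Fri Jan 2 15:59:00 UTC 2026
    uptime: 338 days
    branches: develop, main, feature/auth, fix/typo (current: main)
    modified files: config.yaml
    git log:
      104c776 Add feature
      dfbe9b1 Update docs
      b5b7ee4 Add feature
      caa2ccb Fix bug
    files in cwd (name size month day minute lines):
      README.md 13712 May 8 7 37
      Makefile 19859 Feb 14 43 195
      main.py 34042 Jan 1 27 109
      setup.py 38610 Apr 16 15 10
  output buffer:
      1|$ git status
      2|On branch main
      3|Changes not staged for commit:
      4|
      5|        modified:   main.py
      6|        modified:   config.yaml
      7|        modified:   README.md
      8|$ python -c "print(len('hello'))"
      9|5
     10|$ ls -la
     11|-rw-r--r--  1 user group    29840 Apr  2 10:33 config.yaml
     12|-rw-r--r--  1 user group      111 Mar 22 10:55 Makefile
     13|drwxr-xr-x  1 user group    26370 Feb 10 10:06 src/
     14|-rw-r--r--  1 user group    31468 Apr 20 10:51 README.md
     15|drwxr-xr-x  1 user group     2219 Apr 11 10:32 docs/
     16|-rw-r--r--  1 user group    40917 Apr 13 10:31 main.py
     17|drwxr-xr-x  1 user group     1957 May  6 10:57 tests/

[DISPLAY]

                ┃■■■■■■■┃On branch m
                ┃■■■■■■■┃Changes not
                ┃■■■■■■■┃           
                ┃■■■■■■■┃        mod
            ┏━━━┃■■■■■■■┃        mod
            ┃ Im┃■■■■■■■┃        mod
            ┠───┃■■■■■■■┃$ python -c
            ┃   ┃■■■■■■■┃5          
            ┃   ┃       ┃$ ls -la   
            ┃   ┃       ┃-rw-r--r-- 
            ┃   ┃       ┃-rw-r--r-- 
            ┃   ┃       ┃drwxr-xr-x 
            ┃   ┃       ┃-rw-r--r-- 
            ┃   ┗━━━━━━━┃drwxr-xr-x 
            ┃   ▓▓▓▓▓   ┃-rw-r--r-- 
            ┗━━━━━━━━━━━┗━━━━━━━━━━━


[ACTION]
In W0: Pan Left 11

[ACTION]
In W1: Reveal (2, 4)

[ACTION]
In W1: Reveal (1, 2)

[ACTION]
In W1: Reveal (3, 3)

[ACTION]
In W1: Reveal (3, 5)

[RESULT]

                ┃■✹■2  1┃On branch m
                ┃✹■✹1  1┃Changes not
                ┃✹311  1┃           
                ┃■1     ┃        mod
            ┏━━━┃■11211 ┃        mod
            ┃ Im┃■■✹■✹21┃        mod
            ┠───┃■■■■■✹2┃$ python -c
            ┃   ┃■■■■■■■┃5          
            ┃   ┃       ┃$ ls -la   
            ┃   ┃       ┃-rw-r--r-- 
            ┃   ┃       ┃-rw-r--r-- 
            ┃   ┃       ┃drwxr-xr-x 
            ┃   ┃       ┃-rw-r--r-- 
            ┃   ┗━━━━━━━┃drwxr-xr-x 
            ┃   ▓▓▓▓▓   ┃-rw-r--r-- 
            ┗━━━━━━━━━━━┗━━━━━━━━━━━


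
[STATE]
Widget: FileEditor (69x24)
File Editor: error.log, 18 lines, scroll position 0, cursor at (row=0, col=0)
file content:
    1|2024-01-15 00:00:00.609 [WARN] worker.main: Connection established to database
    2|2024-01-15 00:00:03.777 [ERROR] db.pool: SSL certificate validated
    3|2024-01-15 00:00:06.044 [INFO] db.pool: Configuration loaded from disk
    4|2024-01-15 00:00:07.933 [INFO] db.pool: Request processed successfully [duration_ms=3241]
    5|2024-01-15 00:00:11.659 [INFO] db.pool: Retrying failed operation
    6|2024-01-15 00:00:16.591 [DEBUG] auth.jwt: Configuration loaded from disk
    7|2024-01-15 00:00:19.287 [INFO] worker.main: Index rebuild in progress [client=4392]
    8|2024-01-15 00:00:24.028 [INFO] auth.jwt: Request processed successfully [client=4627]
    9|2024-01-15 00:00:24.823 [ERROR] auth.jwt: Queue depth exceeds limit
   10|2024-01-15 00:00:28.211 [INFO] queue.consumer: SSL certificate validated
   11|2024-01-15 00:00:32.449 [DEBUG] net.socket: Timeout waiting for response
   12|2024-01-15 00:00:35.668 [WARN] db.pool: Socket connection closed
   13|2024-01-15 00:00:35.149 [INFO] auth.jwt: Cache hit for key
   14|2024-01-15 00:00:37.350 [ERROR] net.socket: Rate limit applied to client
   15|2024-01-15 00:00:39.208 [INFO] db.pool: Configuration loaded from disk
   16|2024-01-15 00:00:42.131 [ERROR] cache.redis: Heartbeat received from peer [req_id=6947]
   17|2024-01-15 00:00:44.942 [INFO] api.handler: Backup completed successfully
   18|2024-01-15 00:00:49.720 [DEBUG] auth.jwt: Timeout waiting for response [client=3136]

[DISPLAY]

█024-01-15 00:00:00.609 [WARN] worker.main: Connection established t▲
2024-01-15 00:00:03.777 [ERROR] db.pool: SSL certificate validated  █
2024-01-15 00:00:06.044 [INFO] db.pool: Configuration loaded from di░
2024-01-15 00:00:07.933 [INFO] db.pool: Request processed successful░
2024-01-15 00:00:11.659 [INFO] db.pool: Retrying failed operation   ░
2024-01-15 00:00:16.591 [DEBUG] auth.jwt: Configuration loaded from ░
2024-01-15 00:00:19.287 [INFO] worker.main: Index rebuild in progres░
2024-01-15 00:00:24.028 [INFO] auth.jwt: Request processed successfu░
2024-01-15 00:00:24.823 [ERROR] auth.jwt: Queue depth exceeds limit ░
2024-01-15 00:00:28.211 [INFO] queue.consumer: SSL certificate valid░
2024-01-15 00:00:32.449 [DEBUG] net.socket: Timeout waiting for resp░
2024-01-15 00:00:35.668 [WARN] db.pool: Socket connection closed    ░
2024-01-15 00:00:35.149 [INFO] auth.jwt: Cache hit for key          ░
2024-01-15 00:00:37.350 [ERROR] net.socket: Rate limit applied to cl░
2024-01-15 00:00:39.208 [INFO] db.pool: Configuration loaded from di░
2024-01-15 00:00:42.131 [ERROR] cache.redis: Heartbeat received from░
2024-01-15 00:00:44.942 [INFO] api.handler: Backup completed success░
2024-01-15 00:00:49.720 [DEBUG] auth.jwt: Timeout waiting for respon░
                                                                    ░
                                                                    ░
                                                                    ░
                                                                    ░
                                                                    ░
                                                                    ▼


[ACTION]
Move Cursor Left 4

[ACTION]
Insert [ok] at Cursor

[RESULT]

ok█024-01-15 00:00:00.609 [WARN] worker.main: Connection established▲
2024-01-15 00:00:03.777 [ERROR] db.pool: SSL certificate validated  █
2024-01-15 00:00:06.044 [INFO] db.pool: Configuration loaded from di░
2024-01-15 00:00:07.933 [INFO] db.pool: Request processed successful░
2024-01-15 00:00:11.659 [INFO] db.pool: Retrying failed operation   ░
2024-01-15 00:00:16.591 [DEBUG] auth.jwt: Configuration loaded from ░
2024-01-15 00:00:19.287 [INFO] worker.main: Index rebuild in progres░
2024-01-15 00:00:24.028 [INFO] auth.jwt: Request processed successfu░
2024-01-15 00:00:24.823 [ERROR] auth.jwt: Queue depth exceeds limit ░
2024-01-15 00:00:28.211 [INFO] queue.consumer: SSL certificate valid░
2024-01-15 00:00:32.449 [DEBUG] net.socket: Timeout waiting for resp░
2024-01-15 00:00:35.668 [WARN] db.pool: Socket connection closed    ░
2024-01-15 00:00:35.149 [INFO] auth.jwt: Cache hit for key          ░
2024-01-15 00:00:37.350 [ERROR] net.socket: Rate limit applied to cl░
2024-01-15 00:00:39.208 [INFO] db.pool: Configuration loaded from di░
2024-01-15 00:00:42.131 [ERROR] cache.redis: Heartbeat received from░
2024-01-15 00:00:44.942 [INFO] api.handler: Backup completed success░
2024-01-15 00:00:49.720 [DEBUG] auth.jwt: Timeout waiting for respon░
                                                                    ░
                                                                    ░
                                                                    ░
                                                                    ░
                                                                    ░
                                                                    ▼


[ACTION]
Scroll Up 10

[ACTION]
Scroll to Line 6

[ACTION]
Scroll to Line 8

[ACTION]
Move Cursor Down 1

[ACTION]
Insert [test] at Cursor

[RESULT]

ok2024-01-15 00:00:00.609 [WARN] worker.main: Connection established▲
20test█4-01-15 00:00:03.777 [ERROR] db.pool: SSL certificate validat█
2024-01-15 00:00:06.044 [INFO] db.pool: Configuration loaded from di░
2024-01-15 00:00:07.933 [INFO] db.pool: Request processed successful░
2024-01-15 00:00:11.659 [INFO] db.pool: Retrying failed operation   ░
2024-01-15 00:00:16.591 [DEBUG] auth.jwt: Configuration loaded from ░
2024-01-15 00:00:19.287 [INFO] worker.main: Index rebuild in progres░
2024-01-15 00:00:24.028 [INFO] auth.jwt: Request processed successfu░
2024-01-15 00:00:24.823 [ERROR] auth.jwt: Queue depth exceeds limit ░
2024-01-15 00:00:28.211 [INFO] queue.consumer: SSL certificate valid░
2024-01-15 00:00:32.449 [DEBUG] net.socket: Timeout waiting for resp░
2024-01-15 00:00:35.668 [WARN] db.pool: Socket connection closed    ░
2024-01-15 00:00:35.149 [INFO] auth.jwt: Cache hit for key          ░
2024-01-15 00:00:37.350 [ERROR] net.socket: Rate limit applied to cl░
2024-01-15 00:00:39.208 [INFO] db.pool: Configuration loaded from di░
2024-01-15 00:00:42.131 [ERROR] cache.redis: Heartbeat received from░
2024-01-15 00:00:44.942 [INFO] api.handler: Backup completed success░
2024-01-15 00:00:49.720 [DEBUG] auth.jwt: Timeout waiting for respon░
                                                                    ░
                                                                    ░
                                                                    ░
                                                                    ░
                                                                    ░
                                                                    ▼


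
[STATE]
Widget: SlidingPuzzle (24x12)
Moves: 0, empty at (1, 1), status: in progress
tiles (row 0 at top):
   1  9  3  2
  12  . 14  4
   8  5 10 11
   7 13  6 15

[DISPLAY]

┌────┬────┬────┬────┐   
│  1 │  9 │  3 │  2 │   
├────┼────┼────┼────┤   
│ 12 │    │ 14 │  4 │   
├────┼────┼────┼────┤   
│  8 │  5 │ 10 │ 11 │   
├────┼────┼────┼────┤   
│  7 │ 13 │  6 │ 15 │   
└────┴────┴────┴────┘   
Moves: 0                
                        
                        


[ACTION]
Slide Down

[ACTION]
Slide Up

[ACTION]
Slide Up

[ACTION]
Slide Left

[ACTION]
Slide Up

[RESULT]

┌────┬────┬────┬────┐   
│  1 │  9 │  3 │  2 │   
├────┼────┼────┼────┤   
│ 12 │  5 │ 14 │  4 │   
├────┼────┼────┼────┤   
│  8 │ 10 │  6 │ 11 │   
├────┼────┼────┼────┤   
│  7 │ 13 │    │ 15 │   
└────┴────┴────┴────┘   
Moves: 5                
                        
                        


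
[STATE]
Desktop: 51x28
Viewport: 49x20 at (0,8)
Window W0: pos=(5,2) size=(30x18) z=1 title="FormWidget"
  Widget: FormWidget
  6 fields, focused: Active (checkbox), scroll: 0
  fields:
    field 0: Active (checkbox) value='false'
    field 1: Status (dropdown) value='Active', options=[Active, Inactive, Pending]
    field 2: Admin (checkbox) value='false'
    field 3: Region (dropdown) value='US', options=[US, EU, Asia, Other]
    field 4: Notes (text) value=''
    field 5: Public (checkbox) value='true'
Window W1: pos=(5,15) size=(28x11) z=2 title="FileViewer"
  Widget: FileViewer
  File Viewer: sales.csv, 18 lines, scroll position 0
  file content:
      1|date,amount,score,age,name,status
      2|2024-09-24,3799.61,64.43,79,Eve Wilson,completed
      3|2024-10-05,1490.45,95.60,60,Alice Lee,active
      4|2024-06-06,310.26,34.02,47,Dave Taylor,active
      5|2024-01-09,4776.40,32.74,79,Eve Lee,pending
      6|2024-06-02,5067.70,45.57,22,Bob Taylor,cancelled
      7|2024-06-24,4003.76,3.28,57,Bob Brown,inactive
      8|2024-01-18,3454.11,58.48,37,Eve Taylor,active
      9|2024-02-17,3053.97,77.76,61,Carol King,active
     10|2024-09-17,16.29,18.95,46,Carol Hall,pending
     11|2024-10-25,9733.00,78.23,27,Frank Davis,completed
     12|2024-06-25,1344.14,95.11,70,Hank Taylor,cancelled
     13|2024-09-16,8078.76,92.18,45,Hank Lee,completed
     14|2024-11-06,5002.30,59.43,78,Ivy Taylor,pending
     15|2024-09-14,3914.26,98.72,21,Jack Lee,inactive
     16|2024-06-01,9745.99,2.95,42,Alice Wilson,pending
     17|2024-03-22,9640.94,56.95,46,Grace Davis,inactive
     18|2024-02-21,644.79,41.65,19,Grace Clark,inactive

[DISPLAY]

     ┃  Region:     [US         ▼]┃              
     ┃  Notes:      [            ]┃              
     ┃  Public:     [x]           ┃              
     ┃                            ┃              
     ┃                            ┃              
     ┃                            ┃              
     ┃                            ┃              
     ┏━━━━━━━━━━━━━━━━━━━━━━━━━━┓ ┃              
     ┃ FileViewer               ┃ ┃              
     ┠──────────────────────────┨ ┃              
     ┃date,amount,score,age,nam▲┃ ┃              
     ┃2024-09-24,3799.61,64.43,█┃━┛              
     ┃2024-10-05,1490.45,95.60,░┃                
     ┃2024-06-06,310.26,34.02,4░┃                
     ┃2024-01-09,4776.40,32.74,░┃                
     ┃2024-06-02,5067.70,45.57,░┃                
     ┃2024-06-24,4003.76,3.28,5▼┃                
     ┗━━━━━━━━━━━━━━━━━━━━━━━━━━┛                
                                                 
                                                 


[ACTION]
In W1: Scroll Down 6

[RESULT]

     ┃  Region:     [US         ▼]┃              
     ┃  Notes:      [            ]┃              
     ┃  Public:     [x]           ┃              
     ┃                            ┃              
     ┃                            ┃              
     ┃                            ┃              
     ┃                            ┃              
     ┏━━━━━━━━━━━━━━━━━━━━━━━━━━┓ ┃              
     ┃ FileViewer               ┃ ┃              
     ┠──────────────────────────┨ ┃              
     ┃2024-06-24,4003.76,3.28,5▲┃ ┃              
     ┃2024-01-18,3454.11,58.48,░┃━┛              
     ┃2024-02-17,3053.97,77.76,░┃                
     ┃2024-09-17,16.29,18.95,46█┃                
     ┃2024-10-25,9733.00,78.23,░┃                
     ┃2024-06-25,1344.14,95.11,░┃                
     ┃2024-09-16,8078.76,92.18,▼┃                
     ┗━━━━━━━━━━━━━━━━━━━━━━━━━━┛                
                                                 
                                                 


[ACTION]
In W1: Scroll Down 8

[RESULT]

     ┃  Region:     [US         ▼]┃              
     ┃  Notes:      [            ]┃              
     ┃  Public:     [x]           ┃              
     ┃                            ┃              
     ┃                            ┃              
     ┃                            ┃              
     ┃                            ┃              
     ┏━━━━━━━━━━━━━━━━━━━━━━━━━━┓ ┃              
     ┃ FileViewer               ┃ ┃              
     ┠──────────────────────────┨ ┃              
     ┃2024-06-25,1344.14,95.11,▲┃ ┃              
     ┃2024-09-16,8078.76,92.18,░┃━┛              
     ┃2024-11-06,5002.30,59.43,░┃                
     ┃2024-09-14,3914.26,98.72,░┃                
     ┃2024-06-01,9745.99,2.95,4░┃                
     ┃2024-03-22,9640.94,56.95,█┃                
     ┃2024-02-21,644.79,41.65,1▼┃                
     ┗━━━━━━━━━━━━━━━━━━━━━━━━━━┛                
                                                 
                                                 


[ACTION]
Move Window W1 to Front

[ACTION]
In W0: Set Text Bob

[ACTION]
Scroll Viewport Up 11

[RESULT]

                                                 
                                                 
     ┏━━━━━━━━━━━━━━━━━━━━━━━━━━━━┓              
     ┃ FormWidget                 ┃              
     ┠────────────────────────────┨              
     ┃> Active:     [ ]           ┃              
     ┃  Status:     [Active     ▼]┃              
     ┃  Admin:      [ ]           ┃              
     ┃  Region:     [US         ▼]┃              
     ┃  Notes:      [            ]┃              
     ┃  Public:     [x]           ┃              
     ┃                            ┃              
     ┃                            ┃              
     ┃                            ┃              
     ┃                            ┃              
     ┏━━━━━━━━━━━━━━━━━━━━━━━━━━┓ ┃              
     ┃ FileViewer               ┃ ┃              
     ┠──────────────────────────┨ ┃              
     ┃2024-06-25,1344.14,95.11,▲┃ ┃              
     ┃2024-09-16,8078.76,92.18,░┃━┛              


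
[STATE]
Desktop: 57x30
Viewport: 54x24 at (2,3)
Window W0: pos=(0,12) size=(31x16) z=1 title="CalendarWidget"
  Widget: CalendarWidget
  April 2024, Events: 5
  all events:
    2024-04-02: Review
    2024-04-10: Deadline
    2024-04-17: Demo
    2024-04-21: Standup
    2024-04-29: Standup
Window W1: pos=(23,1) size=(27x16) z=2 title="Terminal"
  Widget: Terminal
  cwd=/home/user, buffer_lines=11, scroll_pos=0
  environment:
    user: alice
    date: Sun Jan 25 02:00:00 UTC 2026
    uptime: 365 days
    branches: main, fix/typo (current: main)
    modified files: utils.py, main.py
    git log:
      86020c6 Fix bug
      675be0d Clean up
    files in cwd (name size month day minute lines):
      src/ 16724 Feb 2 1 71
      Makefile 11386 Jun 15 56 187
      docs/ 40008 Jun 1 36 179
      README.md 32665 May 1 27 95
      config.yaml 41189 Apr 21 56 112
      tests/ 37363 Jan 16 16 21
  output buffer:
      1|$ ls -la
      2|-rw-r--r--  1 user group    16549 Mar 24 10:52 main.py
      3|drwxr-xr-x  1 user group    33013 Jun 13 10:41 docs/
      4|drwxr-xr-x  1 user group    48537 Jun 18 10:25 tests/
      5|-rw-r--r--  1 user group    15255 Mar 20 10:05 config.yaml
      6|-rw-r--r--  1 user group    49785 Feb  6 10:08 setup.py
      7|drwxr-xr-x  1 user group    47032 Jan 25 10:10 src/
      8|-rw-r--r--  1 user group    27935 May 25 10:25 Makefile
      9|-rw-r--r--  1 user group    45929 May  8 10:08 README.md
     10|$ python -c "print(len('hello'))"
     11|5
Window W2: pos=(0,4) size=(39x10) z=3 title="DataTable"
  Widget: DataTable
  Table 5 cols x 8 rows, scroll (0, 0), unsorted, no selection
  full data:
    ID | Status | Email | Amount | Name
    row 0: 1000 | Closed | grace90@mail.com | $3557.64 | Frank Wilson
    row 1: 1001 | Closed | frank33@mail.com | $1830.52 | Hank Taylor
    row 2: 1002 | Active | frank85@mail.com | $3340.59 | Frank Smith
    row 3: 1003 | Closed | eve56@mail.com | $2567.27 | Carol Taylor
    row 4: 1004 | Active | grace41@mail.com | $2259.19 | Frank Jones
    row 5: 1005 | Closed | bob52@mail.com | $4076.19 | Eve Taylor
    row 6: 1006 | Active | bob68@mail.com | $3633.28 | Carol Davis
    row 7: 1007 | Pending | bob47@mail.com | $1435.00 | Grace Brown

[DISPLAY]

                     ┠─────────────────────────┨      
━━━━━━━━━━━━━━━━━━━━━━━━━━━━━━━━━━━━┓          ┃      
DataTable                           ┃ser group ┃      
────────────────────────────────────┨ser group ┃      
D  │Status │Email           │Amount ┃ser group ┃      
───┼───────┼────────────────┼───────┃ser group ┃      
000│Closed │grace90@mail.com│$3557.6┃ser group ┃      
001│Closed │frank33@mail.com│$1830.5┃ser group ┃      
002│Active │frank85@mail.com│$3340.5┃ser group ┃      
003│Closed │eve56@mail.com  │$2567.2┃ser group ┃      
━━━━━━━━━━━━━━━━━━━━━━━━━━━━━━━━━━━━┛int(len('h┃      
─────────────────────┃5                        ┃      
         April 2024  ┃$ █                      ┃      
o Tu We Th Fr Sa Su  ┗━━━━━━━━━━━━━━━━━━━━━━━━━┛      
1  2*  3  4  5  6  7        ┃                         
8  9 10* 11 12 13 14        ┃                         
5 16 17* 18 19 20 21*       ┃                         
2 23 24 25 26 27 28         ┃                         
9* 30                       ┃                         
                            ┃                         
                            ┃                         
                            ┃                         
                            ┃                         
                            ┃                         


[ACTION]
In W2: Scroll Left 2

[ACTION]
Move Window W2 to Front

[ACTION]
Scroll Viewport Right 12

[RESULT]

                    ┠─────────────────────────┨       
━━━━━━━━━━━━━━━━━━━━━━━━━━━━━━━━━━━┓          ┃       
ataTable                           ┃ser group ┃       
───────────────────────────────────┨ser group ┃       
  │Status │Email           │Amount ┃ser group ┃       
──┼───────┼────────────────┼───────┃ser group ┃       
00│Closed │grace90@mail.com│$3557.6┃ser group ┃       
01│Closed │frank33@mail.com│$1830.5┃ser group ┃       
02│Active │frank85@mail.com│$3340.5┃ser group ┃       
03│Closed │eve56@mail.com  │$2567.2┃ser group ┃       
━━━━━━━━━━━━━━━━━━━━━━━━━━━━━━━━━━━┛int(len('h┃       
────────────────────┃5                        ┃       
        April 2024  ┃$ █                      ┃       
 Tu We Th Fr Sa Su  ┗━━━━━━━━━━━━━━━━━━━━━━━━━┛       
  2*  3  4  5  6  7        ┃                          
  9 10* 11 12 13 14        ┃                          
 16 17* 18 19 20 21*       ┃                          
 23 24 25 26 27 28         ┃                          
* 30                       ┃                          
                           ┃                          
                           ┃                          
                           ┃                          
                           ┃                          
                           ┃                          


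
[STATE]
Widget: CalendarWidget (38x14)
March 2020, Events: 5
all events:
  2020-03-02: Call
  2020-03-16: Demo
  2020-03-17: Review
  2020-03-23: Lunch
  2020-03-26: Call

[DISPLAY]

              March 2020              
Mo Tu We Th Fr Sa Su                  
                   1                  
 2*  3  4  5  6  7  8                 
 9 10 11 12 13 14 15                  
16* 17* 18 19 20 21 22                
23* 24 25 26* 27 28 29                
30 31                                 
                                      
                                      
                                      
                                      
                                      
                                      


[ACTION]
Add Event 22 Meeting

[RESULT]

              March 2020              
Mo Tu We Th Fr Sa Su                  
                   1                  
 2*  3  4  5  6  7  8                 
 9 10 11 12 13 14 15                  
16* 17* 18 19 20 21 22*               
23* 24 25 26* 27 28 29                
30 31                                 
                                      
                                      
                                      
                                      
                                      
                                      


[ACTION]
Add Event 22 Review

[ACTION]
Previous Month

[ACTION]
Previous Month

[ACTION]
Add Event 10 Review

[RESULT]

             January 2020             
Mo Tu We Th Fr Sa Su                  
       1  2  3  4  5                  
 6  7  8  9 10* 11 12                 
13 14 15 16 17 18 19                  
20 21 22 23 24 25 26                  
27 28 29 30 31                        
                                      
                                      
                                      
                                      
                                      
                                      
                                      


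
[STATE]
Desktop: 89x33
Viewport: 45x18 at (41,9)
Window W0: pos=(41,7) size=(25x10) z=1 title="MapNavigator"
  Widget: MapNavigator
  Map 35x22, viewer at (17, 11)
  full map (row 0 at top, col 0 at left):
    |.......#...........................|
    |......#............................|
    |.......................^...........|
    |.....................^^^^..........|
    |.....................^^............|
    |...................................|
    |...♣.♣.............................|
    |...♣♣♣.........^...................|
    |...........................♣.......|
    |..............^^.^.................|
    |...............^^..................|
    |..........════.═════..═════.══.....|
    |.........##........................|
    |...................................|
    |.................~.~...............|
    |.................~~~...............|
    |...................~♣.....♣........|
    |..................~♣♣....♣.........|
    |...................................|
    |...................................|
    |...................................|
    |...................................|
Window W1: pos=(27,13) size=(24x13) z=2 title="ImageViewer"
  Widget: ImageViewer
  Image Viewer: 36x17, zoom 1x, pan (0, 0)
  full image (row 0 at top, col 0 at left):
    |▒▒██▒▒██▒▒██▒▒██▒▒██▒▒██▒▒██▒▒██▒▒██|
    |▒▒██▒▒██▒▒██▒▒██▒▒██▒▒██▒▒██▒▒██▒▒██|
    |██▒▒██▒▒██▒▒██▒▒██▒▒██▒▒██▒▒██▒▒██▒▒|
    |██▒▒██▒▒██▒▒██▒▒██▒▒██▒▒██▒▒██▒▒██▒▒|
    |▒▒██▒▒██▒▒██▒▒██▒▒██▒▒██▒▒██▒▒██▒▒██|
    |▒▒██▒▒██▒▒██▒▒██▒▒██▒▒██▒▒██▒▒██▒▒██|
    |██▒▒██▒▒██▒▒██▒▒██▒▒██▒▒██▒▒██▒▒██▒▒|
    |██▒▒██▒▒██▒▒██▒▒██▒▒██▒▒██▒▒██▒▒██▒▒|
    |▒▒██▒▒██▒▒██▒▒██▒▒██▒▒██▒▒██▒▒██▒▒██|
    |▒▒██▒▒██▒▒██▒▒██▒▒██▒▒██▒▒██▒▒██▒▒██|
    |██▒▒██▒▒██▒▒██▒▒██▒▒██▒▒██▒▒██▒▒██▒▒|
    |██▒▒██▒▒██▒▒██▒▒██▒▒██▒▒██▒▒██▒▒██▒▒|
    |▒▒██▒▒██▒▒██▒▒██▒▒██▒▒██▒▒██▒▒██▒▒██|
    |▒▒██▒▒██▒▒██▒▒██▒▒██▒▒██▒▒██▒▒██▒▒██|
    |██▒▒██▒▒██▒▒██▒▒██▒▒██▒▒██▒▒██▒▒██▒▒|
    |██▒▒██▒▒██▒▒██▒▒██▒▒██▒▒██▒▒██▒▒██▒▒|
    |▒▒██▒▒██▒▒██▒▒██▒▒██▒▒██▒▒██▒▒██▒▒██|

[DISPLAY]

┠───────────────────────┨                    
┃.....................♣.┃                    
┃........^^.^...........┃                    
┃.........^^............┃                    
━━━━━━━━━┓══@══..═════.═┃                    
         ┃..............┃                    
─────────┨..............┃                    
▒██▒▒██▒▒┃━━━━━━━━━━━━━━┛                    
▒██▒▒██▒▒┃                                   
█▒▒██▒▒██┃                                   
█▒▒██▒▒██┃                                   
▒██▒▒██▒▒┃                                   
▒██▒▒██▒▒┃                                   
█▒▒██▒▒██┃                                   
█▒▒██▒▒██┃                                   
▒██▒▒██▒▒┃                                   
━━━━━━━━━┛                                   
                                             


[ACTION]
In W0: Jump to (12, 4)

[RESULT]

┠───────────────────────┨                    
┃.....#.................┃                    
┃......................^┃                    
┃....................^^^┃                    
━━━━━━━━━┓..@........^^.┃                    
         ┃..............┃                    
─────────┨..............┃                    
▒██▒▒██▒▒┃━━━━━━━━━━━━━━┛                    
▒██▒▒██▒▒┃                                   
█▒▒██▒▒██┃                                   
█▒▒██▒▒██┃                                   
▒██▒▒██▒▒┃                                   
▒██▒▒██▒▒┃                                   
█▒▒██▒▒██┃                                   
█▒▒██▒▒██┃                                   
▒██▒▒██▒▒┃                                   
━━━━━━━━━┛                                   
                                             


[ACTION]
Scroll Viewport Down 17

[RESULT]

─────────┨..............┃                    
▒██▒▒██▒▒┃━━━━━━━━━━━━━━┛                    
▒██▒▒██▒▒┃                                   
█▒▒██▒▒██┃                                   
█▒▒██▒▒██┃                                   
▒██▒▒██▒▒┃                                   
▒██▒▒██▒▒┃                                   
█▒▒██▒▒██┃                                   
█▒▒██▒▒██┃                                   
▒██▒▒██▒▒┃                                   
━━━━━━━━━┛                                   
                                             
                                             
                                             
                                             
                                             
                                             
                                             


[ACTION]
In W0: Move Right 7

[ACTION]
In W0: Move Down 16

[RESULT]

─────────┨              ┃                    
▒██▒▒██▒▒┃━━━━━━━━━━━━━━┛                    
▒██▒▒██▒▒┃                                   
█▒▒██▒▒██┃                                   
█▒▒██▒▒██┃                                   
▒██▒▒██▒▒┃                                   
▒██▒▒██▒▒┃                                   
█▒▒██▒▒██┃                                   
█▒▒██▒▒██┃                                   
▒██▒▒██▒▒┃                                   
━━━━━━━━━┛                                   
                                             
                                             
                                             
                                             
                                             
                                             
                                             


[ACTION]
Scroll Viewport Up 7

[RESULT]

┃ MapNavigator          ┃                    
┠───────────────────────┨                    
┃..........~♣♣....♣.....┃                    
┃.......................┃                    
┃.......................┃                    
━━━━━━━━━┓..@...........┃                    
         ┃..............┃                    
─────────┨              ┃                    
▒██▒▒██▒▒┃━━━━━━━━━━━━━━┛                    
▒██▒▒██▒▒┃                                   
█▒▒██▒▒██┃                                   
█▒▒██▒▒██┃                                   
▒██▒▒██▒▒┃                                   
▒██▒▒██▒▒┃                                   
█▒▒██▒▒██┃                                   
█▒▒██▒▒██┃                                   
▒██▒▒██▒▒┃                                   
━━━━━━━━━┛                                   
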